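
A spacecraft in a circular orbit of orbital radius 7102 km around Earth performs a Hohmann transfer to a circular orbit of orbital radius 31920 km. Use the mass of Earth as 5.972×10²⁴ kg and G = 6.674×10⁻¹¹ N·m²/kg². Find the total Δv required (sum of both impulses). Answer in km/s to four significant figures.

Δv_total ≈ 3.492 km/s

μ = GM = 6.674×10⁻¹¹ × 5.972×10²⁴ = 3.986×10¹⁴ m³/s².
r₁ = 7102 km = 7.102×10⁶ m.
r₂ = 31920 km = 3.192×10⁷ m.
Transfer ellipse a_t = (r₁ + r₂)/2 = 1.951×10⁷ m.
At r₁: circular v_c1 = √(μ/r₁) = 7491 m/s; transfer-perigee v_p = √[μ(2/r₁ − 1/a_t)] = 9582 m/s.
Δv₁ = v_p − v_c1 = 2091 m/s.
At r₂: circular v_c2 = √(μ/r₂) = 3534 m/s; transfer-apogee v_a = √[μ(2/r₂ − 1/a_t)] = 2132 m/s.
Δv₂ = v_c2 − v_a = 1402 m/s.
Total Δv = Δv₁ + Δv₂ = 3492 m/s = 3.492 km/s.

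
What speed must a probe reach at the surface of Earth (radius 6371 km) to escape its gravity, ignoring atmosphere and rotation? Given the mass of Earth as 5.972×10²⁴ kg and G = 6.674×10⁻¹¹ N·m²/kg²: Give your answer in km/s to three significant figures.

v_esc ≈ 11.2 km/s

μ = GM = 6.674×10⁻¹¹ × 5.972×10²⁴ = 3.986×10¹⁴ m³/s².
r = R = 6.371×10⁶ m.
Escape speed v_esc = √(2μ/r) = √(2 × 3.986×10¹⁴ / 6.371×10⁶) = √(1.251×10⁸) = 11190 m/s.
= 11.19 km/s.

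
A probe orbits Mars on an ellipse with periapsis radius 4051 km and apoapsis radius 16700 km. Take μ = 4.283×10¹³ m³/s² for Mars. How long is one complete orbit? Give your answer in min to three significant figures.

Semi-major axis a = (r_p + r_a)/2 = (4051.0 + 16700)/2 = 10376 km = 1.038×10⁷ m.
By Kepler's third law T = 2π√(a³/μ) = 2π × 5.107×10³ = 3.209×10⁴ s.
= 534.8 min.

T ≈ 535 min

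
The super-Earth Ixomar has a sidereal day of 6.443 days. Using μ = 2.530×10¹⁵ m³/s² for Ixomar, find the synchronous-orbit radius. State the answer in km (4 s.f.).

r_sync ≈ 2.708×10⁵ km

T = 6.443 days = 5.567×10⁵ s.
A synchronous orbit has period T, so by Kepler's third law a = (μT²/4π²)^(1/3).
μT²/4π² = 2.530×10¹⁵ × (5.567×10⁵)² / 39.48 = 1.986×10²⁵ m³.
a = 2.708×10⁸ m = 2.7080×10⁵ km.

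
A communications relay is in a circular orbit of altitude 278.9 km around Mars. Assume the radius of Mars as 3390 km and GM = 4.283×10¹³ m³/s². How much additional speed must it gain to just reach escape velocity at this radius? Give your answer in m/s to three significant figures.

Δv ≈ 1420 m/s

r = 3390 + 278.9 = 3668.9 km = 3.6689×10⁶ m.
Circular speed v_c = √(μ/r) = 3417 m/s.
Escape speed v_esc = √(2μ/r) = √2 × v_c = 4832 m/s.
Δv = v_esc − v_c = 1415 m/s.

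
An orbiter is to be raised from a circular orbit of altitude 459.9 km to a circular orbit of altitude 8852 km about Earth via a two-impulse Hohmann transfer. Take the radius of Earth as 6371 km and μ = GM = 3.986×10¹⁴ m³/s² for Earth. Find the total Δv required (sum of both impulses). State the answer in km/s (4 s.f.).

r₁ = 6371 + 459.9 = 6830.9 km = 6.8309×10⁶ m.
r₂ = 6371 + 8852 = 15223 km = 1.5223×10⁷ m.
Transfer ellipse a_t = (r₁ + r₂)/2 = 1.103×10⁷ m.
At r₁: circular v_c1 = √(μ/r₁) = 7639 m/s; transfer-perigee v_p = √[μ(2/r₁ − 1/a_t)] = 8975 m/s.
Δv₁ = v_p − v_c1 = 1336 m/s.
At r₂: circular v_c2 = √(μ/r₂) = 5117 m/s; transfer-apogee v_a = √[μ(2/r₂ − 1/a_t)] = 4027 m/s.
Δv₂ = v_c2 − v_a = 1090 m/s.
Total Δv = Δv₁ + Δv₂ = 2426 m/s = 2.426 km/s.

Δv_total ≈ 2.426 km/s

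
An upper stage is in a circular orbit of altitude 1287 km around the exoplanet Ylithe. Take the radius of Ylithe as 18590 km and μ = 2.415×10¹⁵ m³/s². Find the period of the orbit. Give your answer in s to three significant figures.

r = 18590 + 1287 = 19877 km = 1.9877×10⁷ m.
Kepler's third law: T = 2π√(r³/μ) = 2π√((1.988×10⁷)³ / 2.415×10¹⁵).
r³/μ = 3.252×10⁶ s², so T = 2π × 1.803×10³ = 1.133×10⁴ s.

T ≈ 11300 s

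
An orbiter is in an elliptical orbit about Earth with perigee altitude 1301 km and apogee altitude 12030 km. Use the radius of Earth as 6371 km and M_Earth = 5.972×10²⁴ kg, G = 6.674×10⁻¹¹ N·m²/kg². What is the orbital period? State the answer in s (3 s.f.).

μ = GM = 6.674×10⁻¹¹ × 5.972×10²⁴ = 3.986×10¹⁴ m³/s².
r_p = 6371 + 1301 = 7672.0 km = 7.6720×10⁶ m.
r_a = 6371 + 12030 = 18401 km = 1.8401×10⁷ m.
Semi-major axis a = (r_p + r_a)/2 = (7672.0 + 18401)/2 = 13036 km = 1.304×10⁷ m.
By Kepler's third law T = 2π√(a³/μ) = 2π × 2.358×10³ = 1.481×10⁴ s.

T ≈ 14800 s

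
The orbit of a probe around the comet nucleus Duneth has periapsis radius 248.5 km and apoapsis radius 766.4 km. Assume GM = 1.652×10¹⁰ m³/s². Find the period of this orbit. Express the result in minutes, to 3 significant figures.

T ≈ 295 minutes

Semi-major axis a = (r_p + r_a)/2 = (248.50 + 766.40)/2 = 507.45 km = 5.074×10⁵ m.
By Kepler's third law T = 2π√(a³/μ) = 2π × 2.812×10³ = 1.767×10⁴ s.
= 294.5 minutes.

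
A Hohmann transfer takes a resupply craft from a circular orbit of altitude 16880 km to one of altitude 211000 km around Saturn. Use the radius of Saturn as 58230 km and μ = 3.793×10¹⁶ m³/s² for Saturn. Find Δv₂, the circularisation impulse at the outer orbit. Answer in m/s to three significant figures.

r₁ = 58230 + 16880 = 75110 km = 7.5110×10⁷ m.
r₂ = 58230 + 211000 = 269230 km = 2.6923×10⁸ m.
Transfer ellipse a_t = (r₁ + r₂)/2 = 1.722×10⁸ m.
At r₁: circular v_c1 = √(μ/r₁) = 22470 m/s; transfer-perikrone v_p = √[μ(2/r₁ − 1/a_t)] = 28100 m/s.
At r₂: circular v_c2 = √(μ/r₂) = 11870 m/s; transfer-apokrone v_a = √[μ(2/r₂ − 1/a_t)] = 7840 m/s.
Δv₂ = v_c2 − v_a = 4030 m/s.

Δv ≈ 4030 m/s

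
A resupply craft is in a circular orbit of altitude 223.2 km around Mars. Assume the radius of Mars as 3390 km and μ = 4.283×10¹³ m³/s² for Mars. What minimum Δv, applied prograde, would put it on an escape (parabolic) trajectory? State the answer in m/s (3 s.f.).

Δv ≈ 1430 m/s

r = 3390 + 223.2 = 3613.2 km = 3.6132×10⁶ m.
Circular speed v_c = √(μ/r) = 3443 m/s.
Escape speed v_esc = √(2μ/r) = √2 × v_c = 4869 m/s.
Δv = v_esc − v_c = 1426 m/s.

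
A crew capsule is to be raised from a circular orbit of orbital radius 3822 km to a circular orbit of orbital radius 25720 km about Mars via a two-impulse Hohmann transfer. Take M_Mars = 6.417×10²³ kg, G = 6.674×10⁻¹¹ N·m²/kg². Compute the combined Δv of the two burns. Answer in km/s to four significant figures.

μ = GM = 6.674×10⁻¹¹ × 6.417×10²³ = 4.283×10¹³ m³/s².
r₁ = 3822 km = 3.822×10⁶ m.
r₂ = 25720 km = 2.572×10⁷ m.
Transfer ellipse a_t = (r₁ + r₂)/2 = 1.477×10⁷ m.
At r₁: circular v_c1 = √(μ/r₁) = 3347 m/s; transfer-periapsis v_p = √[μ(2/r₁ − 1/a_t)] = 4417 m/s.
Δv₁ = v_p − v_c1 = 1070 m/s.
At r₂: circular v_c2 = √(μ/r₂) = 1290 m/s; transfer-apoapsis v_a = √[μ(2/r₂ − 1/a_t)] = 656.4 m/s.
Δv₂ = v_c2 − v_a = 634.0 m/s.
Total Δv = Δv₁ + Δv₂ = 1704 m/s = 1.704 km/s.

Δv_total ≈ 1.704 km/s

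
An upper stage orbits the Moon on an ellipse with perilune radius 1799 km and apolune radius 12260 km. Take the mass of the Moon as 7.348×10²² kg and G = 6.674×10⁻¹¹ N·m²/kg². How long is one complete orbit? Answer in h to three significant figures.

T ≈ 14.7 h

μ = GM = 6.674×10⁻¹¹ × 7.348×10²² = 4.904×10¹² m³/s².
Semi-major axis a = (r_p + r_a)/2 = (1799.0 + 12260)/2 = 7029.5 km = 7.030×10⁶ m.
By Kepler's third law T = 2π√(a³/μ) = 2π × 8.416×10³ = 5.288×10⁴ s.
= 14.69 h.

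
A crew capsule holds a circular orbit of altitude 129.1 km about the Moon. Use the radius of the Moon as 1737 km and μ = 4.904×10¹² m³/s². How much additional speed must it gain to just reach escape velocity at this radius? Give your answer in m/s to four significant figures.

r = 1737 + 129.1 = 1866.1 km = 1.8661×10⁶ m.
Circular speed v_c = √(μ/r) = 1621 m/s.
Escape speed v_esc = √(2μ/r) = √2 × v_c = 2293 m/s.
Δv = v_esc − v_c = 671.5 m/s.

Δv ≈ 671.5 m/s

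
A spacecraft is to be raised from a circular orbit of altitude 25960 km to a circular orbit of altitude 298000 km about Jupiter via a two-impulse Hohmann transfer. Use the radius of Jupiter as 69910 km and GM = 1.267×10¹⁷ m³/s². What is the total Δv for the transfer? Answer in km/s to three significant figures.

r₁ = 69910 + 25960 = 95870 km = 9.5870×10⁷ m.
r₂ = 69910 + 298000 = 367910 km = 3.6791×10⁸ m.
Transfer ellipse a_t = (r₁ + r₂)/2 = 2.319×10⁸ m.
At r₁: circular v_c1 = √(μ/r₁) = 36350 m/s; transfer-perijove v_p = √[μ(2/r₁ − 1/a_t)] = 45790 m/s.
Δv₁ = v_p − v_c1 = 9437 m/s.
At r₂: circular v_c2 = √(μ/r₂) = 18560 m/s; transfer-apojove v_a = √[μ(2/r₂ − 1/a_t)] = 11930 m/s.
Δv₂ = v_c2 − v_a = 6625 m/s.
Total Δv = Δv₁ + Δv₂ = 16060 m/s = 16.06 km/s.

Δv_total ≈ 16.1 km/s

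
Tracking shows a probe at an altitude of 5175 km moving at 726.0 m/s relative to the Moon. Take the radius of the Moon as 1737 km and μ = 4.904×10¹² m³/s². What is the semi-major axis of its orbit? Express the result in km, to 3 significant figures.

r = 1737 + 5175 = 6912.0 km = 6.912×10⁶ m.
Vis-viva rearranged: 1/a = 2/r − v²/μ = 2.894×10⁻⁷ − 1.075×10⁻⁷ = 1.819×10⁻⁷ m⁻¹.
a = 5.498×10⁶ m = 5498.3 km.

a ≈ 5500 km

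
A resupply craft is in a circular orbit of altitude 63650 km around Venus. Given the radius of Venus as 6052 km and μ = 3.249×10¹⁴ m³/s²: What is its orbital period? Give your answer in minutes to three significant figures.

r = 6052 + 63650 = 69702 km = 6.9702×10⁷ m.
Kepler's third law: T = 2π√(r³/μ) = 2π√((6.970×10⁷)³ / 3.249×10¹⁴).
r³/μ = 1.042×10⁹ s², so T = 2π × 3.228×10⁴ = 2.028×10⁵ s.
Converting: 2.028×10⁵ s ÷ 60.00 = 3381 minutes.

T ≈ 3380 minutes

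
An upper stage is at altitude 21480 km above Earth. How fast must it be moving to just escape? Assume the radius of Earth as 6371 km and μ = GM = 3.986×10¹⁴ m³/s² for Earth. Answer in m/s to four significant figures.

v_esc ≈ 5350 m/s

r = 6371 + 21480 = 27851 km = 2.7851×10⁷ m.
Escape speed v_esc = √(2μ/r) = √(2 × 3.986×10¹⁴ / 2.785×10⁷) = √(2.862×10⁷) = 5350 m/s.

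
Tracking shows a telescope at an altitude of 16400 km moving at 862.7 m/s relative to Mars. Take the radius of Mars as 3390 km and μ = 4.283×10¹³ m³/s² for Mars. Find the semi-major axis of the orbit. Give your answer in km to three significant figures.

r = 3390 + 16400 = 19790 km = 1.979×10⁷ m.
Specific orbital energy ε = v²/2 − μ/r = (862.7)²/2 − 4.283×10¹³/1.979×10⁷ = -1.792×10⁶ J/kg.
Since ε = −μ/(2a), a = −μ/(2ε) = 1.195×10⁷ m = 11950 km.

a ≈ 11900 km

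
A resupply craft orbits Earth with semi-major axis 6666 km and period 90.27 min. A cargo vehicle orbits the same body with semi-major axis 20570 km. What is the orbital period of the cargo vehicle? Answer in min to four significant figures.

T₂ ≈ 489.3 min

Kepler's third law: T² ∝ a³, so T₂ = T₁ (a₂/a₁)^(3/2).
a₂/a₁ = 3.086, (a₂/a₁)^(3/2) = 5.421.
T₂ = 90.27 × 5.421 = 489.3 min.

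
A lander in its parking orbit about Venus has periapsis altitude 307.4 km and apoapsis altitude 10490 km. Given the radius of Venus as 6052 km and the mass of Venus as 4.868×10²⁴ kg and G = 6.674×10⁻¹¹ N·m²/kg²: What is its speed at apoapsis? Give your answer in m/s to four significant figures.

v ≈ 3303 m/s

μ = GM = 6.674×10⁻¹¹ × 4.868×10²⁴ = 3.249×10¹⁴ m³/s².
r_p = 6052 + 307.4 = 6359.4 km = 6.3594×10⁶ m.
r_a = 6052 + 10490 = 16542 km = 1.6542×10⁷ m.
Semi-major axis a = (r_p + r_a)/2 = 11451 km = 1.145×10⁷ m.
Vis-viva: v² = μ(2/r − 1/a) = 3.249×10¹⁴ × (1.209×10⁻⁷ − 8.733×10⁻⁸) = 1.091×10⁷ m²/s².
v = 3303 m/s.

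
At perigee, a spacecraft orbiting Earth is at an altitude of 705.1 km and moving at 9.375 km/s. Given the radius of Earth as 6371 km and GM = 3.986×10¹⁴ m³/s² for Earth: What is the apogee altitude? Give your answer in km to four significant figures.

r_p = 6371 + 705.1 = 7076.1 km = 7.076×10⁶ m.
Specific energy ε = v²/2 − μ/r = -1.239×10⁷ J/kg, so a = −μ/(2ε) = 1.609×10⁷ m.
The apsides satisfy r_p + r_a = 2a, so the apogee radius is 2a − r_p = 2.511×10⁷ m = 25108 km.
Apogee altitude = 25108 − 6371 = 18737 km.

apogee altitude ≈ 18740 km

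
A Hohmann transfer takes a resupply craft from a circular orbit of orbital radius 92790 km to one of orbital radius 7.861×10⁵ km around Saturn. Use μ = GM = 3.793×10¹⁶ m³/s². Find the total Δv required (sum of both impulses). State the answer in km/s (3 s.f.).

Δv_total ≈ 10.6 km/s

r₁ = 92790 km = 9.279×10⁷ m.
r₂ = 7.861×10⁵ km = 7.861×10⁸ m.
Transfer ellipse a_t = (r₁ + r₂)/2 = 4.394×10⁸ m.
At r₁: circular v_c1 = √(μ/r₁) = 20220 m/s; transfer-perikrone v_p = √[μ(2/r₁ − 1/a_t)] = 27040 m/s.
Δv₁ = v_p − v_c1 = 6823 m/s.
At r₂: circular v_c2 = √(μ/r₂) = 6946 m/s; transfer-apokrone v_a = √[μ(2/r₂ − 1/a_t)] = 3192 m/s.
Δv₂ = v_c2 − v_a = 3754 m/s.
Total Δv = Δv₁ + Δv₂ = 10580 m/s = 10.58 km/s.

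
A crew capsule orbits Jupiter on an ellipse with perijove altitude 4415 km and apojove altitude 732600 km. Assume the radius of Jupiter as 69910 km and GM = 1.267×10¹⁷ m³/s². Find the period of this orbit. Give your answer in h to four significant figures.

T ≈ 45.01 h

r_p = 69910 + 4415 = 74325 km = 7.4325×10⁷ m.
r_a = 69910 + 732600 = 802510 km = 8.0251×10⁸ m.
Semi-major axis a = (r_p + r_a)/2 = (74325 + 8.0251×10⁵)/2 = 4.3842×10⁵ km = 4.384×10⁸ m.
By Kepler's third law T = 2π√(a³/μ) = 2π × 2.579×10⁴ = 1.620×10⁵ s.
= 45.01 h.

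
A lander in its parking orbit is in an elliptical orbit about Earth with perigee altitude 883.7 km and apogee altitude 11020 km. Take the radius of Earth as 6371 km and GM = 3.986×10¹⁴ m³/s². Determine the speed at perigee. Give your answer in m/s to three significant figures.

r_p = 6371 + 883.7 = 7254.7 km = 7.2547×10⁶ m.
r_a = 6371 + 11020 = 17391 km = 1.7391×10⁷ m.
Semi-major axis a = (r_p + r_a)/2 = 12323 km = 1.232×10⁷ m.
Vis-viva: v² = μ(2/r − 1/a) = 3.986×10¹⁴ × (2.757×10⁻⁷ − 8.115×10⁻⁸) = 7.754×10⁷ m²/s².
v = 8806 m/s.

v ≈ 8810 m/s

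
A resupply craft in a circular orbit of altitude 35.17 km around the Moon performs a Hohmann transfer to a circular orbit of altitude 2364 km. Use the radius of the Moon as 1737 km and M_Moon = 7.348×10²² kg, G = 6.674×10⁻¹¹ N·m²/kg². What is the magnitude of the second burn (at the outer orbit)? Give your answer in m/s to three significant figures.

Δv ≈ 244 m/s

μ = GM = 6.674×10⁻¹¹ × 7.348×10²² = 4.904×10¹² m³/s².
r₁ = 1737 + 35.17 = 1772.2 km = 1.7722×10⁶ m.
r₂ = 1737 + 2364 = 4101.0 km = 4.1010×10⁶ m.
Transfer ellipse a_t = (r₁ + r₂)/2 = 2.937×10⁶ m.
At r₁: circular v_c1 = √(μ/r₁) = 1664 m/s; transfer-perilune v_p = √[μ(2/r₁ − 1/a_t)] = 1966 m/s.
At r₂: circular v_c2 = √(μ/r₂) = 1094 m/s; transfer-apolune v_a = √[μ(2/r₂ − 1/a_t)] = 849.5 m/s.
Δv₂ = v_c2 − v_a = 244.0 m/s.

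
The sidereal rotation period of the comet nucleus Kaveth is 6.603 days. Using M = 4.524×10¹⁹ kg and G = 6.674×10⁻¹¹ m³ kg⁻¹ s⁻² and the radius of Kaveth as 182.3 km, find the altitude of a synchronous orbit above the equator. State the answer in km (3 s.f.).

μ = GM = 6.674×10⁻¹¹ × 4.524×10¹⁹ = 3.019×10⁹ m³/s².
T = 6.603 days = 5.705×10⁵ s.
A synchronous orbit has period T, so by Kepler's third law a = (μT²/4π²)^(1/3).
μT²/4π² = 3.019×10⁹ × (5.705×10⁵)² / 39.48 = 2.489×10¹⁹ m³.
a = 2.920×10⁶ m = 2919.8 km.
Altitude h = a − R = 2919.8 − 182.3 = 2737.5 km.

h_sync ≈ 2740 km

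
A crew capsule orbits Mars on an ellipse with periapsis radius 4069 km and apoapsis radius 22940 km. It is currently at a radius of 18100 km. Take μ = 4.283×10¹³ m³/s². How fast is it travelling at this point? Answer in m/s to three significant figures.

v ≈ 1250 m/s

Semi-major axis a = (r_p + r_a)/2 = 13504 km = 1.350×10⁷ m.
Vis-viva: v² = μ(2/r − 1/a) = 4.283×10¹³ × (1.105×10⁻⁷ − 7.405×10⁻⁸) = 1.561×10⁶ m²/s².
v = 1249 m/s.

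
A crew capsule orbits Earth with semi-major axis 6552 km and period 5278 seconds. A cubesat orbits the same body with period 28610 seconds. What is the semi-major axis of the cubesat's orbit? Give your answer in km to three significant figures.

a₂ ≈ 20200 km

Kepler's third law: a³ ∝ T², so a₂ = a₁ (T₂/T₁)^(2/3).
T₂/T₁ = 5.421, (T₂/T₁)^(2/3) = 3.086.
a₂ = 6552 × 3.086 = 20220 km.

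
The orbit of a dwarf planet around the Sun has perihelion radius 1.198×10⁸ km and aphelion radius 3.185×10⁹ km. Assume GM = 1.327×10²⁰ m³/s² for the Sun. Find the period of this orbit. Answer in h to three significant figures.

Semi-major axis a = (r_p + r_a)/2 = (1.1980×10⁸ + 3.1850×10⁹)/2 = 1.6524×10⁹ km = 1.652×10¹² m.
By Kepler's third law T = 2π√(a³/μ) = 2π × 1.844×10⁸ = 1.159×10⁹ s.
= 3.218×10⁵ h.

T ≈ 322000 h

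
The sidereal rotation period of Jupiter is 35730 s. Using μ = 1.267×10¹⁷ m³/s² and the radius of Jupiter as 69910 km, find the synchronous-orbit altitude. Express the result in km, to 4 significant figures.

h_sync ≈ 90110 km

A synchronous orbit has period T, so by Kepler's third law a = (μT²/4π²)^(1/3).
μT²/4π² = 1.267×10¹⁷ × (3.573×10⁴)² / 39.48 = 4.097×10²⁴ m³.
a = 1.600×10⁸ m = 1.6002×10⁵ km.
Altitude h = a − R = 1.6002×10⁵ − 69910 = 90105 km.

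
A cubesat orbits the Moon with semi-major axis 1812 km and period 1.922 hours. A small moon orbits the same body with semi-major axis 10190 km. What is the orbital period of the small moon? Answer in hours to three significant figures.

Kepler's third law: T² ∝ a³, so T₂ = T₁ (a₂/a₁)^(3/2).
a₂/a₁ = 5.624, (a₂/a₁)^(3/2) = 13.34.
T₂ = 1.922 × 13.34 = 25.63 hours.

T₂ ≈ 25.6 hours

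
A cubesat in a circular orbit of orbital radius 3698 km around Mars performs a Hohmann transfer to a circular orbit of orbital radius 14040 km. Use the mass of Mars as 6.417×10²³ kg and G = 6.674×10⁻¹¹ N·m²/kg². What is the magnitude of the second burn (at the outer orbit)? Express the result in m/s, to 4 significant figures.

Δv ≈ 618.8 m/s

μ = GM = 6.674×10⁻¹¹ × 6.417×10²³ = 4.283×10¹³ m³/s².
r₁ = 3698 km = 3.698×10⁶ m.
r₂ = 14040 km = 1.404×10⁷ m.
Transfer ellipse a_t = (r₁ + r₂)/2 = 8.869×10⁶ m.
At r₁: circular v_c1 = √(μ/r₁) = 3403 m/s; transfer-periapsis v_p = √[μ(2/r₁ − 1/a_t)] = 4282 m/s.
At r₂: circular v_c2 = √(μ/r₂) = 1747 m/s; transfer-apoapsis v_a = √[μ(2/r₂ − 1/a_t)] = 1128 m/s.
Δv₂ = v_c2 − v_a = 618.8 m/s.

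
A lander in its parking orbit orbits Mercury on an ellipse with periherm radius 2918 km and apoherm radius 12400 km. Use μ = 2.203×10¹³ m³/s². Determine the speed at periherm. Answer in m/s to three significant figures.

v ≈ 3500 m/s

Semi-major axis a = (r_p + r_a)/2 = 7659.0 km = 7.659×10⁶ m.
Vis-viva: v² = μ(2/r − 1/a) = 2.203×10¹³ × (6.854×10⁻⁷ − 1.306×10⁻⁷) = 1.222×10⁷ m²/s².
v = 3496 m/s.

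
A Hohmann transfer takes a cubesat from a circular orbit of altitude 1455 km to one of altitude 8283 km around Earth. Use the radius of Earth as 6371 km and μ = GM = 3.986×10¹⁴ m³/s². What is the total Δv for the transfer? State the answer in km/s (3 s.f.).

Δv_total ≈ 1.88 km/s

r₁ = 6371 + 1455 = 7826.0 km = 7.8260×10⁶ m.
r₂ = 6371 + 8283 = 14654 km = 1.4654×10⁷ m.
Transfer ellipse a_t = (r₁ + r₂)/2 = 1.124×10⁷ m.
At r₁: circular v_c1 = √(μ/r₁) = 7137 m/s; transfer-perigee v_p = √[μ(2/r₁ − 1/a_t)] = 8149 m/s.
Δv₁ = v_p − v_c1 = 1012 m/s.
At r₂: circular v_c2 = √(μ/r₂) = 5215 m/s; transfer-apogee v_a = √[μ(2/r₂ − 1/a_t)] = 4352 m/s.
Δv₂ = v_c2 − v_a = 863.6 m/s.
Total Δv = Δv₁ + Δv₂ = 1876 m/s = 1.876 km/s.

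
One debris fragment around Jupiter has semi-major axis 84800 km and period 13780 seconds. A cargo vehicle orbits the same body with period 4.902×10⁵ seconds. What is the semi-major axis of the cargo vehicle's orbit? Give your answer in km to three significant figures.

Kepler's third law: a³ ∝ T², so a₂ = a₁ (T₂/T₁)^(2/3).
T₂/T₁ = 35.57, (T₂/T₁)^(2/3) = 10.82.
a₂ = 84800 × 10.82 = 9.172×10⁵ km.

a₂ ≈ 9.17×10⁵ km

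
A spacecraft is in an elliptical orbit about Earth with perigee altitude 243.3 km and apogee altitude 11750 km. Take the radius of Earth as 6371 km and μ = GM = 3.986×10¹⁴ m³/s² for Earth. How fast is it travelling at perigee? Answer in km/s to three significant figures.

v ≈ 9.40 km/s

r_p = 6371 + 243.3 = 6614.3 km = 6.6143×10⁶ m.
r_a = 6371 + 11750 = 18121 km = 1.8121×10⁷ m.
Semi-major axis a = (r_p + r_a)/2 = 12368 km = 1.237×10⁷ m.
Vis-viva: v² = μ(2/r − 1/a) = 3.986×10¹⁴ × (3.024×10⁻⁷ − 8.086×10⁻⁸) = 8.830×10⁷ m²/s².
v = 9397 m/s = 9.397 km/s.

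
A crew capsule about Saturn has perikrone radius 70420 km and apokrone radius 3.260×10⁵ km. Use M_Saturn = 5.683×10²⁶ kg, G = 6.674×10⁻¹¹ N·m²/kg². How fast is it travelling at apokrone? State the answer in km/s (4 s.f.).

μ = GM = 6.674×10⁻¹¹ × 5.683×10²⁶ = 3.793×10¹⁶ m³/s².
Semi-major axis a = (r_p + r_a)/2 = 1.9821×10⁵ km = 1.982×10⁸ m.
Vis-viva: v² = μ(2/r − 1/a) = 3.793×10¹⁶ × (6.135×10⁻⁹ − 5.045×10⁻⁹) = 4.133×10⁷ m²/s².
v = 6429 m/s = 6.429 km/s.

v ≈ 6.429 km/s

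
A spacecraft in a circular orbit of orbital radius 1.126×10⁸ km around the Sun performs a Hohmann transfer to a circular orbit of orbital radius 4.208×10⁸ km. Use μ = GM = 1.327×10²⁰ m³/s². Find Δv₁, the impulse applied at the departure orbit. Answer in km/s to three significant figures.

Δv ≈ 8.79 km/s

r₁ = 1.126×10⁸ km = 1.126×10¹¹ m.
r₂ = 4.208×10⁸ km = 4.208×10¹¹ m.
Transfer ellipse a_t = (r₁ + r₂)/2 = 2.667×10¹¹ m.
At r₁: circular v_c1 = √(μ/r₁) = 34330 m/s; transfer-perihelion v_p = √[μ(2/r₁ − 1/a_t)] = 43120 m/s.
Δv₁ = v_p − v_c1 = 8792 m/s.
= 8.792 km/s.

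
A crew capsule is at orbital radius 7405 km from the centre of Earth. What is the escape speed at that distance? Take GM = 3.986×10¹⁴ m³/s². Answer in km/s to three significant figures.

v_esc ≈ 10.4 km/s

r = 7405 km = 7.405×10⁶ m.
Escape speed v_esc = √(2μ/r) = √(2 × 3.986×10¹⁴ / 7.405×10⁶) = √(1.077×10⁸) = 10380 m/s.
= 10.38 km/s.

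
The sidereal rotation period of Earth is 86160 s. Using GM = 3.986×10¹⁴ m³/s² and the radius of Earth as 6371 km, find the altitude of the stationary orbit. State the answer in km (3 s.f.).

A synchronous orbit has period T, so by Kepler's third law a = (μT²/4π²)^(1/3).
μT²/4π² = 3.986×10¹⁴ × (8.616×10⁴)² / 39.48 = 7.495×10²² m³.
a = 4.216×10⁷ m = 42163 km.
Altitude h = a − R = 42163 − 6371 = 35792 km.

h_sync ≈ 35800 km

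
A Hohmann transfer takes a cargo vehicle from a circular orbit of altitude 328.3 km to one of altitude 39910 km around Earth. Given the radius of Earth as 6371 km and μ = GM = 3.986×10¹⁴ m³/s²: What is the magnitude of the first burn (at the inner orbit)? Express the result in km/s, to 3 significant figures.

Δv ≈ 2.48 km/s

r₁ = 6371 + 328.3 = 6699.3 km = 6.6993×10⁶ m.
r₂ = 6371 + 39910 = 46281 km = 4.6281×10⁷ m.
Transfer ellipse a_t = (r₁ + r₂)/2 = 2.649×10⁷ m.
At r₁: circular v_c1 = √(μ/r₁) = 7714 m/s; transfer-perigee v_p = √[μ(2/r₁ − 1/a_t)] = 10200 m/s.
Δv₁ = v_p − v_c1 = 2482 m/s.
= 2.482 km/s.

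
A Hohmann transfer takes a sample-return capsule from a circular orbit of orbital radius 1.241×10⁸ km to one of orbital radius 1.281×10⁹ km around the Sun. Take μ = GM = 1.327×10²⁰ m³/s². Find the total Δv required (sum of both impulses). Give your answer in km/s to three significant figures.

r₁ = 1.241×10⁸ km = 1.241×10¹¹ m.
r₂ = 1.281×10⁹ km = 1.281×10¹² m.
Transfer ellipse a_t = (r₁ + r₂)/2 = 7.026×10¹¹ m.
At r₁: circular v_c1 = √(μ/r₁) = 32700 m/s; transfer-perihelion v_p = √[μ(2/r₁ − 1/a_t)] = 44160 m/s.
Δv₁ = v_p − v_c1 = 11460 m/s.
At r₂: circular v_c2 = √(μ/r₂) = 10180 m/s; transfer-aphelion v_a = √[μ(2/r₂ − 1/a_t)] = 4278 m/s.
Δv₂ = v_c2 − v_a = 5900 m/s.
Total Δv = Δv₁ + Δv₂ = 17360 m/s = 17.36 km/s.

Δv_total ≈ 17.4 km/s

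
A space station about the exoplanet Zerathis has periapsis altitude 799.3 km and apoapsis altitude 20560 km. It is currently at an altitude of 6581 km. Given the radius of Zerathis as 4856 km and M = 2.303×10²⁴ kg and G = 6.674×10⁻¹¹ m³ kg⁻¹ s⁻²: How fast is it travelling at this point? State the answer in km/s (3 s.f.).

μ = GM = 6.674×10⁻¹¹ × 2.303×10²⁴ = 1.537×10¹⁴ m³/s².
r_p = 4856 + 799.3 = 5655.3 km = 5.6553×10⁶ m.
r_a = 4856 + 20560 = 25416 km = 2.5416×10⁷ m.
r = 4856 + 6581 = 11437 km = 1.144×10⁷ m.
Semi-major axis a = (r_p + r_a)/2 = 15536 km = 1.554×10⁷ m.
Vis-viva: v² = μ(2/r − 1/a) = 1.537×10¹⁴ × (1.749×10⁻⁷ − 6.437×10⁻⁸) = 1.698×10⁷ m²/s².
v = 4121 m/s = 4.121 km/s.

v ≈ 4.12 km/s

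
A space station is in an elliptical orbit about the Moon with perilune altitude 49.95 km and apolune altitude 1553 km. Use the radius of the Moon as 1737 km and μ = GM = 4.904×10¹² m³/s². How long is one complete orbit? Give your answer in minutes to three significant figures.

T ≈ 191 minutes

r_p = 1737 + 49.95 = 1787.0 km = 1.7870×10⁶ m.
r_a = 1737 + 1553 = 3290.0 km = 3.2900×10⁶ m.
Semi-major axis a = (r_p + r_a)/2 = (1787.0 + 3290.0)/2 = 2538.5 km = 2.538×10⁶ m.
By Kepler's third law T = 2π√(a³/μ) = 2π × 1.826×10³ = 1.148×10⁴ s.
= 191.3 minutes.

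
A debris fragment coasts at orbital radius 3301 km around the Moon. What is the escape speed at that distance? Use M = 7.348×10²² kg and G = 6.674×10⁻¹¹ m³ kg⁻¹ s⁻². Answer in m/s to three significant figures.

v_esc ≈ 1720 m/s

μ = GM = 6.674×10⁻¹¹ × 7.348×10²² = 4.904×10¹² m³/s².
r = 3301 km = 3.301×10⁶ m.
Escape speed v_esc = √(2μ/r) = √(2 × 4.904×10¹² / 3.301×10⁶) = √(2.971×10⁶) = 1724 m/s.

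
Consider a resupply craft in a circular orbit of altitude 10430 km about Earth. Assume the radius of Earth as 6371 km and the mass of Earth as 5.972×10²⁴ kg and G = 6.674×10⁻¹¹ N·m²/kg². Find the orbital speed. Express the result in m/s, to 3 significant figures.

μ = GM = 6.674×10⁻¹¹ × 5.972×10²⁴ = 3.986×10¹⁴ m³/s².
r = 6371 + 10430 = 16801 km = 1.6801×10⁷ m.
For a circular orbit v = √(μ/r) = √(3.986×10¹⁴ / 1.680×10⁷) = √(2.372×10⁷) = 4871 m/s.

v ≈ 4870 m/s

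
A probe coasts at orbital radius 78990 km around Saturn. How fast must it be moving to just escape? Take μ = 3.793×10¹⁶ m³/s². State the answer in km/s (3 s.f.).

v_esc ≈ 31.0 km/s

r = 78990 km = 7.899×10⁷ m.
Escape speed v_esc = √(2μ/r) = √(2 × 3.793×10¹⁶ / 7.899×10⁷) = √(9.604×10⁸) = 30990 m/s.
= 30.99 km/s.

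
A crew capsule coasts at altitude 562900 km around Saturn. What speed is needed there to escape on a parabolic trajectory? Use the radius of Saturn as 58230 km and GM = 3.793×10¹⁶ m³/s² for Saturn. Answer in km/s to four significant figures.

v_esc ≈ 11.05 km/s

r = 58230 + 562900 = 621130 km = 6.2113×10⁸ m.
Escape speed v_esc = √(2μ/r) = √(2 × 3.793×10¹⁶ / 6.211×10⁸) = √(1.221×10⁸) = 11050 m/s.
= 11.05 km/s.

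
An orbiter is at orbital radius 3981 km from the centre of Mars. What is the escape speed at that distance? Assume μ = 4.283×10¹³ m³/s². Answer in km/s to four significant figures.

v_esc ≈ 4.639 km/s

r = 3981 km = 3.981×10⁶ m.
Escape speed v_esc = √(2μ/r) = √(2 × 4.283×10¹³ / 3.981×10⁶) = √(2.152×10⁷) = 4639 m/s.
= 4.639 km/s.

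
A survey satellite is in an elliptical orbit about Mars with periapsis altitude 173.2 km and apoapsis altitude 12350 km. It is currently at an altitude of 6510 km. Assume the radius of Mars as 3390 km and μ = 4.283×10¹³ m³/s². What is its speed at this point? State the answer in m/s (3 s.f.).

r_p = 3390 + 173.2 = 3563.2 km = 3.5632×10⁶ m.
r_a = 3390 + 12350 = 15740 km = 1.5740×10⁷ m.
r = 3390 + 6510 = 9900.0 km = 9.900×10⁶ m.
Semi-major axis a = (r_p + r_a)/2 = 9651.6 km = 9.652×10⁶ m.
Vis-viva: v² = μ(2/r − 1/a) = 4.283×10¹³ × (2.020×10⁻⁷ − 1.036×10⁻⁷) = 4.215×10⁶ m²/s².
v = 2053 m/s.

v ≈ 2050 m/s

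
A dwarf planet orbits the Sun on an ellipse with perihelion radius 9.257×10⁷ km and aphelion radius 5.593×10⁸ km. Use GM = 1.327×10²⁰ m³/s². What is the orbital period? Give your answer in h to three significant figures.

Semi-major axis a = (r_p + r_a)/2 = (9.2570×10⁷ + 5.5930×10⁸)/2 = 3.2594×10⁸ km = 3.259×10¹¹ m.
By Kepler's third law T = 2π√(a³/μ) = 2π × 1.615×10⁷ = 1.015×10⁸ s.
= 28190 h.

T ≈ 28200 h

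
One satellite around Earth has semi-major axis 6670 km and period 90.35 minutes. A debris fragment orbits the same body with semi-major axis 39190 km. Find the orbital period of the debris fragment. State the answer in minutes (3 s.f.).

Kepler's third law: T² ∝ a³, so T₂ = T₁ (a₂/a₁)^(3/2).
a₂/a₁ = 5.876, (a₂/a₁)^(3/2) = 14.24.
T₂ = 90.35 × 14.24 = 1287 minutes.

T₂ ≈ 1290 minutes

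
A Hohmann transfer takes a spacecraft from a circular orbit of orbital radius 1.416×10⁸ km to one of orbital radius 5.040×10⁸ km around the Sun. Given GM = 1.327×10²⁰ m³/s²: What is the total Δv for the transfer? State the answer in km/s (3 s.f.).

Δv_total ≈ 13.1 km/s

r₁ = 1.416×10⁸ km = 1.416×10¹¹ m.
r₂ = 5.040×10⁸ km = 5.040×10¹¹ m.
Transfer ellipse a_t = (r₁ + r₂)/2 = 3.228×10¹¹ m.
At r₁: circular v_c1 = √(μ/r₁) = 30610 m/s; transfer-perihelion v_p = √[μ(2/r₁ − 1/a_t)] = 38250 m/s.
Δv₁ = v_p − v_c1 = 7639 m/s.
At r₂: circular v_c2 = √(μ/r₂) = 16230 m/s; transfer-aphelion v_a = √[μ(2/r₂ − 1/a_t)] = 10750 m/s.
Δv₂ = v_c2 − v_a = 5479 m/s.
Total Δv = Δv₁ + Δv₂ = 13120 m/s = 13.12 km/s.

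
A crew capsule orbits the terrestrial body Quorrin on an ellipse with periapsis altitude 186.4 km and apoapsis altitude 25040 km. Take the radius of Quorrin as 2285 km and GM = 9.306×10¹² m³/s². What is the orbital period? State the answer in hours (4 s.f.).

r_p = 2285 + 186.4 = 2471.4 km = 2.4714×10⁶ m.
r_a = 2285 + 25040 = 27325 km = 2.7325×10⁷ m.
Semi-major axis a = (r_p + r_a)/2 = (2471.4 + 27325)/2 = 14898 km = 1.490×10⁷ m.
By Kepler's third law T = 2π√(a³/μ) = 2π × 1.885×10⁴ = 1.184×10⁵ s.
= 32.90 hours.

T ≈ 32.90 hours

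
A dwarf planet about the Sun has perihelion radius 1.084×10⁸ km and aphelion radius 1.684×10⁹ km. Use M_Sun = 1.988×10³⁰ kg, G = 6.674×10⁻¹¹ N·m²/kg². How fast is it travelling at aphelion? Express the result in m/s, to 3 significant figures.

μ = GM = 6.674×10⁻¹¹ × 1.988×10³⁰ = 1.327×10²⁰ m³/s².
Semi-major axis a = (r_p + r_a)/2 = 8.9620×10⁸ km = 8.962×10¹¹ m.
Vis-viva: v² = μ(2/r − 1/a) = 1.327×10²⁰ × (1.188×10⁻¹² − 1.116×10⁻¹²) = 9.530×10⁶ m²/s².
v = 3087 m/s.

v ≈ 3090 m/s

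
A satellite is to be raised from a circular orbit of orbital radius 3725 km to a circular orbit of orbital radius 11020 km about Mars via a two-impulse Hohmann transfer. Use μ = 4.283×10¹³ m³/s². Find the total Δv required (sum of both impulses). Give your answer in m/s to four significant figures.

Δv_total ≈ 1325 m/s

r₁ = 3725 km = 3.725×10⁶ m.
r₂ = 11020 km = 1.102×10⁷ m.
Transfer ellipse a_t = (r₁ + r₂)/2 = 7.372×10⁶ m.
At r₁: circular v_c1 = √(μ/r₁) = 3391 m/s; transfer-periapsis v_p = √[μ(2/r₁ − 1/a_t)] = 4146 m/s.
Δv₁ = v_p − v_c1 = 754.8 m/s.
At r₂: circular v_c2 = √(μ/r₂) = 1971 m/s; transfer-apoapsis v_a = √[μ(2/r₂ − 1/a_t)] = 1401 m/s.
Δv₂ = v_c2 − v_a = 570.1 m/s.
Total Δv = Δv₁ + Δv₂ = 1325 m/s.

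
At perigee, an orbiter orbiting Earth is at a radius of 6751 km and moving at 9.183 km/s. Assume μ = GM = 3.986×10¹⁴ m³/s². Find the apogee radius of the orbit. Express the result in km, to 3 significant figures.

apogee radius ≈ 16900 km

r_p = 6.751×10⁶ m.
Specific energy ε = v²/2 − μ/r = -1.688×10⁷ J/kg, so a = −μ/(2ε) = 1.181×10⁷ m.
The apsides satisfy r_p + r_a = 2a, so the apogee radius is 2a − r_p = 1.686×10⁷ m = 16864 km.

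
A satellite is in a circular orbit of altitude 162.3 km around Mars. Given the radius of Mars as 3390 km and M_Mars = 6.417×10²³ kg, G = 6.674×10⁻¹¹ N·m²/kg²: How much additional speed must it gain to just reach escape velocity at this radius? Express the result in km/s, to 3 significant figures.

μ = GM = 6.674×10⁻¹¹ × 6.417×10²³ = 4.283×10¹³ m³/s².
r = 3390 + 162.3 = 3552.3 km = 3.5523×10⁶ m.
Circular speed v_c = √(μ/r) = 3472 m/s.
Escape speed v_esc = √(2μ/r) = √2 × v_c = 4910 m/s.
Δv = v_esc − v_c = 1438 m/s = 1.438 km/s.

Δv ≈ 1.44 km/s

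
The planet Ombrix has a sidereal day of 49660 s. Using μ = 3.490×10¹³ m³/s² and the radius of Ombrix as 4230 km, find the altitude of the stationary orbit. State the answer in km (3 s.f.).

h_sync ≈ 8740 km

A synchronous orbit has period T, so by Kepler's third law a = (μT²/4π²)^(1/3).
μT²/4π² = 3.490×10¹³ × (4.966×10⁴)² / 39.48 = 2.180×10²¹ m³.
a = 1.297×10⁷ m = 12967 km.
Altitude h = a − R = 12967 − 4230 = 8736.6 km.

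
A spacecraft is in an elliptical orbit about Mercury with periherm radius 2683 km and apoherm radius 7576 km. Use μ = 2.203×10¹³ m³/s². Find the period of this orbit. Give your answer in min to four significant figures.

T ≈ 259.2 min

Semi-major axis a = (r_p + r_a)/2 = (2683.0 + 7576.0)/2 = 5129.5 km = 5.130×10⁶ m.
By Kepler's third law T = 2π√(a³/μ) = 2π × 2.475×10³ = 1.555×10⁴ s.
= 259.2 min.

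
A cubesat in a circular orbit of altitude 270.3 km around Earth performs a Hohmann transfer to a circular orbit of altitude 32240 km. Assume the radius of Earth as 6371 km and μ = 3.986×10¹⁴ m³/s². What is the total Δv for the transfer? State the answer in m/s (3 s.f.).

Δv_total ≈ 3850 m/s

r₁ = 6371 + 270.3 = 6641.3 km = 6.6413×10⁶ m.
r₂ = 6371 + 32240 = 38611 km = 3.8611×10⁷ m.
Transfer ellipse a_t = (r₁ + r₂)/2 = 2.263×10⁷ m.
At r₁: circular v_c1 = √(μ/r₁) = 7747 m/s; transfer-perigee v_p = √[μ(2/r₁ − 1/a_t)] = 10120 m/s.
Δv₁ = v_p − v_c1 = 2373 m/s.
At r₂: circular v_c2 = √(μ/r₂) = 3213 m/s; transfer-apogee v_a = √[μ(2/r₂ − 1/a_t)] = 1741 m/s.
Δv₂ = v_c2 − v_a = 1472 m/s.
Total Δv = Δv₁ + Δv₂ = 3845 m/s.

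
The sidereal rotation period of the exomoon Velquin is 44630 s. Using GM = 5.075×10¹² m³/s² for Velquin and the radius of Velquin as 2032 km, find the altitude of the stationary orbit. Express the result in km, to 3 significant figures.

h_sync ≈ 4320 km

A synchronous orbit has period T, so by Kepler's third law a = (μT²/4π²)^(1/3).
μT²/4π² = 5.075×10¹² × (4.463×10⁴)² / 39.48 = 2.561×10²⁰ m³.
a = 6.350×10⁶ m = 6350.0 km.
Altitude h = a − R = 6350.0 − 2032 = 4318.0 km.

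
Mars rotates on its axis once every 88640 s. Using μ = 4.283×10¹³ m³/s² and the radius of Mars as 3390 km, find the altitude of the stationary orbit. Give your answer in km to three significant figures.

A synchronous orbit has period T, so by Kepler's third law a = (μT²/4π²)^(1/3).
μT²/4π² = 4.283×10¹³ × (8.864×10⁴)² / 39.48 = 8.524×10²¹ m³.
a = 2.043×10⁷ m = 20428 km.
Altitude h = a − R = 20428 − 3390 = 17038 km.

h_sync ≈ 17000 km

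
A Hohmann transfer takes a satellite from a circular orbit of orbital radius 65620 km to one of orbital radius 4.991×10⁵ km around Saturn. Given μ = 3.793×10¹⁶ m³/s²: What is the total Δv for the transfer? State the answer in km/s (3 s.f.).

r₁ = 65620 km = 6.562×10⁷ m.
r₂ = 4.991×10⁵ km = 4.991×10⁸ m.
Transfer ellipse a_t = (r₁ + r₂)/2 = 2.824×10⁸ m.
At r₁: circular v_c1 = √(μ/r₁) = 24040 m/s; transfer-perikrone v_p = √[μ(2/r₁ − 1/a_t)] = 31960 m/s.
Δv₁ = v_p − v_c1 = 7922 m/s.
At r₂: circular v_c2 = √(μ/r₂) = 8718 m/s; transfer-apokrone v_a = √[μ(2/r₂ − 1/a_t)] = 4203 m/s.
Δv₂ = v_c2 − v_a = 4515 m/s.
Total Δv = Δv₁ + Δv₂ = 12440 m/s = 12.44 km/s.

Δv_total ≈ 12.4 km/s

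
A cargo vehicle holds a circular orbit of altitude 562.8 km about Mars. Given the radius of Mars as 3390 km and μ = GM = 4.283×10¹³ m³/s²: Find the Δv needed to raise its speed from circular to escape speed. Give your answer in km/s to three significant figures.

r = 3390 + 562.8 = 3952.8 km = 3.9528×10⁶ m.
Circular speed v_c = √(μ/r) = 3292 m/s.
Escape speed v_esc = √(2μ/r) = √2 × v_c = 4655 m/s.
Δv = v_esc − v_c = 1363 m/s = 1.363 km/s.

Δv ≈ 1.36 km/s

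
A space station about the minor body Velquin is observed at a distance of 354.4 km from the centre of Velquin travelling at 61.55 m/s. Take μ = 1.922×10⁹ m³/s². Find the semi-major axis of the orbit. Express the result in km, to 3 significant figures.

a ≈ 272 km

r = 3.544×10⁵ m.
Specific orbital energy ε = v²/2 − μ/r = (61.55)²/2 − 1.922×10⁹/3.544×10⁵ = -3.529×10³ J/kg.
Since ε = −μ/(2a), a = −μ/(2ε) = 2.723×10⁵ m = 272.31 km.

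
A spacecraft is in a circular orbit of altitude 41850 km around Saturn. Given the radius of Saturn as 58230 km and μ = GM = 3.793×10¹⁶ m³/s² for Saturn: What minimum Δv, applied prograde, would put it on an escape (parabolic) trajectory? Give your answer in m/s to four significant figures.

r = 58230 + 41850 = 100080 km = 1.0008×10⁸ m.
Circular speed v_c = √(μ/r) = 19470 m/s.
Escape speed v_esc = √(2μ/r) = √2 × v_c = 27530 m/s.
Δv = v_esc − v_c = 8064 m/s.

Δv ≈ 8064 m/s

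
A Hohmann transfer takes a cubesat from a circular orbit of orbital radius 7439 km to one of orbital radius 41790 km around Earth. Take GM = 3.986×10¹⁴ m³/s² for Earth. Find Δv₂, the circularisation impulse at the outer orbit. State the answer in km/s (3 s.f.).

r₁ = 7439 km = 7.439×10⁶ m.
r₂ = 41790 km = 4.179×10⁷ m.
Transfer ellipse a_t = (r₁ + r₂)/2 = 2.461×10⁷ m.
At r₁: circular v_c1 = √(μ/r₁) = 7320 m/s; transfer-perigee v_p = √[μ(2/r₁ − 1/a_t)] = 9538 m/s.
At r₂: circular v_c2 = √(μ/r₂) = 3088 m/s; transfer-apogee v_a = √[μ(2/r₂ − 1/a_t)] = 1698 m/s.
Δv₂ = v_c2 − v_a = 1391 m/s.
= 1.391 km/s.

Δv ≈ 1.39 km/s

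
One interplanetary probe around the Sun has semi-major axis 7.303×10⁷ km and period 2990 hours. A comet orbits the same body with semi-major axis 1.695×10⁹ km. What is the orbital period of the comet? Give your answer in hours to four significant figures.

T₂ ≈ 3.343×10⁵ hours

Kepler's third law: T² ∝ a³, so T₂ = T₁ (a₂/a₁)^(3/2).
a₂/a₁ = 23.21, (a₂/a₁)^(3/2) = 111.8.
T₂ = 2990 × 111.8 = 3.343×10⁵ hours.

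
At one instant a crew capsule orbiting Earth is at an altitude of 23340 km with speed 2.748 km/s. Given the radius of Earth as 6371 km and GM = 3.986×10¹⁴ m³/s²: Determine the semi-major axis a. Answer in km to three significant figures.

r = 6371 + 23340 = 29711 km = 2.971×10⁷ m.
Specific orbital energy ε = v²/2 − μ/r = (2748)²/2 − 3.986×10¹⁴/2.971×10⁷ = -9.640×10⁶ J/kg.
Since ε = −μ/(2a), a = −μ/(2ε) = 2.067×10⁷ m = 20674 km.

a ≈ 20700 km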